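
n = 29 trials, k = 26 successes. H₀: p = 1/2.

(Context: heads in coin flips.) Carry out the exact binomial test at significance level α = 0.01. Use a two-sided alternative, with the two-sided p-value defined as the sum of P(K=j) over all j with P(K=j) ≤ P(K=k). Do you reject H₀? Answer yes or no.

Exact binomial: n=29, k=26, p₀=1/2=0.5000
P(X=j) = C(n,j)·p₀^j·(1−p₀)^(n−j); p = Σ P(X=j) over j with P(X=j) ≤ P(X=26)
p-value (two-sided) = 0.00002
At α=0.01: p < α → reject H₀

reject H₀: yes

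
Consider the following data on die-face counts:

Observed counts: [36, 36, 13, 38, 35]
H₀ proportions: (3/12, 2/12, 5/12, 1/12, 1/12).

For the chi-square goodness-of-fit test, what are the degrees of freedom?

degrees of freedom = 4

df = k − 1 = 5 − 1 = 4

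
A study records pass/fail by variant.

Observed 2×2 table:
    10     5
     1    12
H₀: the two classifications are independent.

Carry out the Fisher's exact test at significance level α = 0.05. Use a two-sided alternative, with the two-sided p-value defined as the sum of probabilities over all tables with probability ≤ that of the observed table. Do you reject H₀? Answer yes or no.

reject H₀: yes

Margins: r₁=15, r₂=13, c₁=11, c₂=17, n=28
p_obs = C(15,10)·C(13,1)/C(28,11); sum pmf over tables with pmf ≤ p_obs
p-value (two-sided) = 0.00208
At α=0.05: p < α → reject H₀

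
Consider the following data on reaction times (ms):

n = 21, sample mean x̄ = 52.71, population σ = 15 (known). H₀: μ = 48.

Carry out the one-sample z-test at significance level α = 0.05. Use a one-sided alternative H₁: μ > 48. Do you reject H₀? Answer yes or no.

SE = σ/√n = 15/√21 = 3.2733
z = (x̄−μ₀)/SE = (52.71−48)/3.2733 = 1.4389
p-value (one-sided, H₁ greater) = 0.07509
At α=0.05: p ≥ α → fail to reject H₀

reject H₀: no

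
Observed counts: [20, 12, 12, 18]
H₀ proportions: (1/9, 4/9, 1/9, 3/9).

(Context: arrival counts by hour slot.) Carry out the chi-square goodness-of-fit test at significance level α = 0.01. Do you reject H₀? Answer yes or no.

n = 62; E_i = n·p_i = [6.89, 27.56, 6.89, 20.67]
χ² = (20−6.89)²/6.89 + (12−27.56)²/27.56 + (12−6.89)²/6.89 + (18−20.67)²/20.67 = 37.8710
df = 3
p-value (upper-tail) = 0.00000
At α=0.01: p < α → reject H₀

reject H₀: yes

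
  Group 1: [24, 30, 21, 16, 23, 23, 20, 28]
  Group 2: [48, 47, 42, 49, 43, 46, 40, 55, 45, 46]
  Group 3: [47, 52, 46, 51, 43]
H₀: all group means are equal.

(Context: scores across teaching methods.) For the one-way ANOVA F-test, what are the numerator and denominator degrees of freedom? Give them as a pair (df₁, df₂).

degrees of freedom = [2, 20]

k = 3 groups, N = 23 total
df = (k−1, N−k) = (3−1, 23−3) = (2, 20)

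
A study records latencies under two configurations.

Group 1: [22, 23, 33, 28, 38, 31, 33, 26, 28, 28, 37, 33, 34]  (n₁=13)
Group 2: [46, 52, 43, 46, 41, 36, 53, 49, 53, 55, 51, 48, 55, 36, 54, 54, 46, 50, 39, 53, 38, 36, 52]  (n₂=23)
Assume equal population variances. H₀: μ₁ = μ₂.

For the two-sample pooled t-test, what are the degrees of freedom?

degrees of freedom = 34

df = n₁ + n₂ − 2 = 13 + 23 − 2 = 34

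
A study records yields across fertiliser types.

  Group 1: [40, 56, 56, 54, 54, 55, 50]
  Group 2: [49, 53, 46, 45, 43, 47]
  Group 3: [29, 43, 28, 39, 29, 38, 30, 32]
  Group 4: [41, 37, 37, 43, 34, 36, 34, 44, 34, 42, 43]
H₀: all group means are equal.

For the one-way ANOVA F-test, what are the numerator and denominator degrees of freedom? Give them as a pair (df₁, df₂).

k = 4 groups, N = 32 total
df = (k−1, N−k) = (4−1, 32−4) = (3, 28)

degrees of freedom = [3, 28]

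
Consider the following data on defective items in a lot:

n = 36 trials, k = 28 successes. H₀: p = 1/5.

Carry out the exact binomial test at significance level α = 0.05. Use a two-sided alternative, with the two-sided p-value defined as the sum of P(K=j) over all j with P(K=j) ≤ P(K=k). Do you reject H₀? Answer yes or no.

Exact binomial: n=36, k=28, p₀=1/5=0.2000
P(X=j) = C(n,j)·p₀^j·(1−p₀)^(n−j); p = Σ P(X=j) over j with P(X=j) ≤ P(X=28)
p-value (two-sided) = 0.00000
At α=0.05: p < α → reject H₀

reject H₀: yes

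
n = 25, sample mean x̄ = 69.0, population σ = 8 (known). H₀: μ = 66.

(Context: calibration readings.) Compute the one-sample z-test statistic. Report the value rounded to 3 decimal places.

SE = σ/√n = 8/√25 = 1.6000
z = (x̄−μ₀)/SE = (69.0−66)/1.6000 = 1.8750

test statistic = 1.875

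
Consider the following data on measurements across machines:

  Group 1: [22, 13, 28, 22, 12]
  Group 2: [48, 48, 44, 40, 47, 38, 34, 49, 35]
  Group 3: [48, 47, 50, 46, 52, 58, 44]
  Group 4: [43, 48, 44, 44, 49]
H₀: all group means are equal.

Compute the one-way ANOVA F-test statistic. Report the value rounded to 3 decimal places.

test statistic = 34.594

Group means [19.40, 42.56, 49.29, 45.60], grand mean 40.500
SSB = Σnᵢ(x̄ᵢ−x̄)² = 2934.449; SSW = ΣΣ(x−x̄ᵢ)² = 622.051
MSB = 2934.449/3 = 978.1497; MSW = 622.051/22 = 28.2750
F = MSB/MSW = 34.5941
df = (3, 22)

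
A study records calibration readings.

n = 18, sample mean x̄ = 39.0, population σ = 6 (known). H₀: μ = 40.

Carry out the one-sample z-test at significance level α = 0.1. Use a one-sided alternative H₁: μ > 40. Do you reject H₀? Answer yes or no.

reject H₀: no

SE = σ/√n = 6/√18 = 1.4142
z = (x̄−μ₀)/SE = (39.0−40)/1.4142 = -0.7071
p-value (one-sided, H₁ greater) = 0.76025
At α=0.1: p ≥ α → fail to reject H₀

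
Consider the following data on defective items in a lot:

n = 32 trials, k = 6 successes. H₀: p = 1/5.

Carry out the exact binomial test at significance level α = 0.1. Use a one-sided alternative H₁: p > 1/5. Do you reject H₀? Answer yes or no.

Exact binomial: n=32, k=6, p₀=1/5=0.2000
P(X≥6) from Σ C(n,i)·p₀^i·(1−p₀)^(n−i)
p-value (one-sided, H₁ greater) = 0.63981
At α=0.1: p ≥ α → fail to reject H₀

reject H₀: no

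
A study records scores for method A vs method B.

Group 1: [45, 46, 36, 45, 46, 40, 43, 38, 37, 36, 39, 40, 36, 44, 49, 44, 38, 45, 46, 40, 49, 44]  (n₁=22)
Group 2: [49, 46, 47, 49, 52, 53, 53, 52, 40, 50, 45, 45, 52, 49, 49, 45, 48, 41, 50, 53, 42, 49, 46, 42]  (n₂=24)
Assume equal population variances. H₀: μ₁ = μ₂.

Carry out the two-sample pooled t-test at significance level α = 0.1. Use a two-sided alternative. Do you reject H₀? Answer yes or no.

reject H₀: yes

x̄₁=42.091, s₁=4.208, n₁=22
x̄₂=47.792, s₂=3.934, n₂=24
s_p² = [21·4.208² + 23·3.934²]/44 = 16.5404
SE = √(s_p²·(1/22+1/24)) = 1.2004
t = (42.091−47.792)/1.2004 = -4.7490
df = 44
p-value (two-sided) = 0.00002
At α=0.1: p < α → reject H₀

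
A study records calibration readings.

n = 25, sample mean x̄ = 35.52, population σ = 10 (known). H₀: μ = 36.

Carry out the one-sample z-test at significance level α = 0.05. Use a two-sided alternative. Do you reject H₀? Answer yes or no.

reject H₀: no

SE = σ/√n = 10/√25 = 2.0000
z = (x̄−μ₀)/SE = (35.52−36)/2.0000 = -0.2400
p-value (two-sided) = 0.81033
At α=0.05: p ≥ α → fail to reject H₀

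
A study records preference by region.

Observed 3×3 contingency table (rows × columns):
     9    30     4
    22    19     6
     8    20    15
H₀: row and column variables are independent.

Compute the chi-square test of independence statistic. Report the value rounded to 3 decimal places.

Row totals [43, 47, 43], col totals [39, 69, 25], n=133
χ² = (9−12.61)²/12.61 + (30−22.31)²/22.31 + (4−8.08)²/8.08 + (22−13.78)²/13.78 + (19−24.38)²/24.38 + (6−8.83)²/8.83 + (8−12.61)²/12.61 + (20−22.31)²/22.31 + (15−8.08)²/8.08 = 20.5892
df = 4

test statistic = 20.589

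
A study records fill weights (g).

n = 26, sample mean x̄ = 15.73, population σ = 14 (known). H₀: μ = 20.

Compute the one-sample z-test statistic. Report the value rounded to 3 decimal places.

test statistic = -1.555

SE = σ/√n = 14/√26 = 2.7456
z = (x̄−μ₀)/SE = (15.73−20)/2.7456 = -1.5552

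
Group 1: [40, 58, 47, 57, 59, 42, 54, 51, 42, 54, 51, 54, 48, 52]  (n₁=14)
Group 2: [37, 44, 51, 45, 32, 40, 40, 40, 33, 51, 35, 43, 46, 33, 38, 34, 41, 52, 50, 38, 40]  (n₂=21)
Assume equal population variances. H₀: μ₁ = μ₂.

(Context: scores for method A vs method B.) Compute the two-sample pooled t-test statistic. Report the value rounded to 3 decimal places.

test statistic = 4.459

x̄₁=50.643, s₁=6.097, n₁=14
x̄₂=41.095, s₂=6.276, n₂=21
s_p² = [13·6.097² + 20·6.276²]/33 = 38.5159
SE = √(s_p²·(1/14+1/21)) = 2.1413
t = (50.643−41.095)/2.1413 = 4.4588
df = 33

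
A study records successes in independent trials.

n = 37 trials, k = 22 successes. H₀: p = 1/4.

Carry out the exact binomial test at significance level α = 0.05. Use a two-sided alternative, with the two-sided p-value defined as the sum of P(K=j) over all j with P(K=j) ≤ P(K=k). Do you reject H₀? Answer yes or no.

Exact binomial: n=37, k=22, p₀=1/4=0.2500
P(X=j) = C(n,j)·p₀^j·(1−p₀)^(n−j); p = Σ P(X=j) over j with P(X=j) ≤ P(X=22)
p-value (two-sided) = 0.00001
At α=0.05: p < α → reject H₀

reject H₀: yes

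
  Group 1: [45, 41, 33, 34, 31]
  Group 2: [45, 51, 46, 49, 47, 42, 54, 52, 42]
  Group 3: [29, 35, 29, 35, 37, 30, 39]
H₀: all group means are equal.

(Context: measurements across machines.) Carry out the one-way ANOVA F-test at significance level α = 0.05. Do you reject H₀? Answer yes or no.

reject H₀: yes

Group means [36.80, 47.56, 33.43], grand mean 40.286
SSB = Σnᵢ(x̄ᵢ−x̄)² = 865.549; SSW = ΣΣ(x−x̄ᵢ)² = 386.737
MSB = 865.549/2 = 432.7746; MSW = 386.737/18 = 21.4854
F = MSB/MSW = 20.1428
df = (2, 18)
p-value (upper-tail) = 0.00003
At α=0.05: p < α → reject H₀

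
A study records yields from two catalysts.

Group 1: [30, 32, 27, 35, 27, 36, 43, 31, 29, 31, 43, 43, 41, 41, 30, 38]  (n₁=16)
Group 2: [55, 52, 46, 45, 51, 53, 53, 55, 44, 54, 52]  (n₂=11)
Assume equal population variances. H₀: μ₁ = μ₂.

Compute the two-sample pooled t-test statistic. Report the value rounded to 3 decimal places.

test statistic = -7.826

x̄₁=34.812, s₁=5.935, n₁=16
x̄₂=50.909, s₂=4.011, n₂=11
s_p² = [15·5.935² + 10·4.011²]/25 = 27.5739
SE = √(s_p²·(1/16+1/11)) = 2.0567
t = (34.812−50.909)/2.0567 = -7.8264
df = 25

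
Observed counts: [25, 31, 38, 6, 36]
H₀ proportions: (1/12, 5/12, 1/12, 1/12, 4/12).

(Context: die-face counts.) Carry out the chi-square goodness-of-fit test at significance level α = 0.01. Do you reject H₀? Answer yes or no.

n = 136; E_i = n·p_i = [11.33, 56.67, 11.33, 11.33, 45.33]
χ² = (25−11.33)²/11.33 + (31−56.67)²/56.67 + (38−11.33)²/11.33 + (6−11.33)²/11.33 + (36−45.33)²/45.33 = 95.2824
df = 4
p-value (upper-tail) = 0.00000
At α=0.01: p < α → reject H₀

reject H₀: yes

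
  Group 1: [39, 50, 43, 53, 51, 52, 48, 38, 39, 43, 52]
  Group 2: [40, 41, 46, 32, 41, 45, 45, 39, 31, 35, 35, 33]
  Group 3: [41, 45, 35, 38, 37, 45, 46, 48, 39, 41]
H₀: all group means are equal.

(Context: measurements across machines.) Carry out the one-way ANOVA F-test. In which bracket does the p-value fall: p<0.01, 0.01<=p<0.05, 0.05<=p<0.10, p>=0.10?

p-value bracket: p<0.01

Group means [46.18, 38.58, 41.50], grand mean 42.000
SSB = Σnᵢ(x̄ᵢ−x̄)² = 334.947; SSW = ΣΣ(x−x̄ᵢ)² = 823.053
MSB = 334.947/2 = 167.4735; MSW = 823.053/30 = 27.4351
F = MSB/MSW = 6.1044
df = (2, 30)
p-value (upper-tail) = 0.00597
→ bracket: p<0.01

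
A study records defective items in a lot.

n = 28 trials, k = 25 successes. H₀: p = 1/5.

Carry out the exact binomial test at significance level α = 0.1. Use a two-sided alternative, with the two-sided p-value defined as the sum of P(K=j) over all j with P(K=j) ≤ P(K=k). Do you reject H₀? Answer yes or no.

reject H₀: yes

Exact binomial: n=28, k=25, p₀=1/5=0.2000
P(X=j) = C(n,j)·p₀^j·(1−p₀)^(n−j); p = Σ P(X=j) over j with P(X=j) ≤ P(X=25)
p-value (two-sided) = 0.00000
At α=0.1: p < α → reject H₀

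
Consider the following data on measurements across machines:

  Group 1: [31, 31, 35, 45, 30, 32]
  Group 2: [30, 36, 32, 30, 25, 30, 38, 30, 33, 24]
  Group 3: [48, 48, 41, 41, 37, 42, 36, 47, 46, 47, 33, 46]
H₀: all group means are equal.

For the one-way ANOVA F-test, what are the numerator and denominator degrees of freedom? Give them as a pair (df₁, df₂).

degrees of freedom = [2, 25]

k = 3 groups, N = 28 total
df = (k−1, N−k) = (3−1, 28−3) = (2, 25)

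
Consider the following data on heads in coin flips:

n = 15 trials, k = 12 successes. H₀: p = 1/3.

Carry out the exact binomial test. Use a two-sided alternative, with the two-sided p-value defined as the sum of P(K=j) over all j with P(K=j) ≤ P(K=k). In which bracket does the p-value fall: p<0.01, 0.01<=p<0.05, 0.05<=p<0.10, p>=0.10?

p-value bracket: p<0.01

Exact binomial: n=15, k=12, p₀=1/3=0.3333
P(X=j) = C(n,j)·p₀^j·(1−p₀)^(n−j); p = Σ P(X=j) over j with P(X=j) ≤ P(X=12)
p-value (two-sided) = 0.00029
→ bracket: p<0.01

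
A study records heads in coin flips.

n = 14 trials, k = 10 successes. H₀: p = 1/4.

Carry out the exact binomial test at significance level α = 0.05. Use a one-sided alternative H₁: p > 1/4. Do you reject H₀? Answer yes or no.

Exact binomial: n=14, k=10, p₀=1/4=0.2500
P(X≥10) from Σ C(n,i)·p₀^i·(1−p₀)^(n−i)
p-value (one-sided, H₁ greater) = 0.00034
At α=0.05: p < α → reject H₀

reject H₀: yes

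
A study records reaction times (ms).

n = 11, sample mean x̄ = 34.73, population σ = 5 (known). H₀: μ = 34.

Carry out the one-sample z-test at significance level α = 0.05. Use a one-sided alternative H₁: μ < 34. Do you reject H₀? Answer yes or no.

reject H₀: no

SE = σ/√n = 5/√11 = 1.5076
z = (x̄−μ₀)/SE = (34.73−34)/1.5076 = 0.4842
p-value (one-sided, H₁ less) = 0.68589
At α=0.05: p ≥ α → fail to reject H₀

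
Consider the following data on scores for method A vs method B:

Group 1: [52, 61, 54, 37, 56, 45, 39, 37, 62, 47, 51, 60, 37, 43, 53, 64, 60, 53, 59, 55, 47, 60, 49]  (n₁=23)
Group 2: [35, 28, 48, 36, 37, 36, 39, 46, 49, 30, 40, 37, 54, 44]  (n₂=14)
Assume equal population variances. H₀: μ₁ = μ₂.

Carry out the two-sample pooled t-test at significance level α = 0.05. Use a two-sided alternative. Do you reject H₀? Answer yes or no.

x̄₁=51.348, s₁=8.584, n₁=23
x̄₂=39.929, s₂=7.405, n₂=14
s_p² = [22·8.584² + 13·7.405²]/35 = 66.6899
SE = √(s_p²·(1/23+1/14)) = 2.7682
t = (51.348−39.929)/2.7682 = 4.1251
df = 35
p-value (two-sided) = 0.00022
At α=0.05: p < α → reject H₀

reject H₀: yes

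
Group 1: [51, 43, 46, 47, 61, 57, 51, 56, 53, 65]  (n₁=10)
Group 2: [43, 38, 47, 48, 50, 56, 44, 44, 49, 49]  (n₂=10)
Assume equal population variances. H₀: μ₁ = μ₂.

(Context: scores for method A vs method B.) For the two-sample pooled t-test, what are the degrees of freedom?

df = n₁ + n₂ − 2 = 10 + 10 − 2 = 18

degrees of freedom = 18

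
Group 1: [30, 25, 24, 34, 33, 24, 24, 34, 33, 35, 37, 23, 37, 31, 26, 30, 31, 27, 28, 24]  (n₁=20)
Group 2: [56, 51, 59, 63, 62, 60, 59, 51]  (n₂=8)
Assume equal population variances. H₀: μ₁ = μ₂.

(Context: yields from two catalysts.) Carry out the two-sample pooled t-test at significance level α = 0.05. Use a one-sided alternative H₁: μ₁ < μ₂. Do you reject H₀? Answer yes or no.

reject H₀: yes

x̄₁=29.500, s₁=4.685, n₁=20
x̄₂=57.625, s₂=4.596, n₂=8
s_p² = [19·4.685² + 7·4.596²]/26 = 21.7260
SE = √(s_p²·(1/20+1/8)) = 1.9499
t = (29.500−57.625)/1.9499 = -14.4239
df = 26
p-value (one-sided, H₁ less) = 0.00000
At α=0.05: p < α → reject H₀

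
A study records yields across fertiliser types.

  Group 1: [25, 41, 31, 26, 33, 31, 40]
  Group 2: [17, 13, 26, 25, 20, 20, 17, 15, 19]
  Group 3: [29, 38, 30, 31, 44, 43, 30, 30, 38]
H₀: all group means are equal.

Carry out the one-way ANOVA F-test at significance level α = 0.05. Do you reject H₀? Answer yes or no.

reject H₀: yes

Group means [32.43, 19.11, 34.78], grand mean 28.480
SSB = Σnᵢ(x̄ᵢ−x̄)² = 1256.081; SSW = ΣΣ(x−x̄ᵢ)² = 668.159
MSB = 1256.081/2 = 628.0406; MSW = 668.159/22 = 30.3709
F = MSB/MSW = 20.6791
df = (2, 22)
p-value (upper-tail) = 0.00001
At α=0.05: p < α → reject H₀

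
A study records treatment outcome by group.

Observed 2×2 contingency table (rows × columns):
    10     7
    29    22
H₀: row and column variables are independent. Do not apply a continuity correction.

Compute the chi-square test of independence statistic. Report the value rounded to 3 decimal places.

test statistic = 0.020

Row totals [17, 51], col totals [39, 29], n=68
χ² = (10−9.75)²/9.75 + (7−7.25)²/7.25 + (29−29.25)²/29.25 + (22−21.75)²/21.75 = 0.0200
df = 1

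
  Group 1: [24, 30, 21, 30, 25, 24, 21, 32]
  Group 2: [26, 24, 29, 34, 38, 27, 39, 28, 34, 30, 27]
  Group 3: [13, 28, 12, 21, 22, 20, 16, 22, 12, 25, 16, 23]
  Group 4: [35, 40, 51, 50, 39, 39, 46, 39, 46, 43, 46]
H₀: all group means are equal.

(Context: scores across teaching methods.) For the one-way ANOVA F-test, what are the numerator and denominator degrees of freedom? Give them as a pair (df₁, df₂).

k = 4 groups, N = 42 total
df = (k−1, N−k) = (4−1, 42−4) = (3, 38)

degrees of freedom = [3, 38]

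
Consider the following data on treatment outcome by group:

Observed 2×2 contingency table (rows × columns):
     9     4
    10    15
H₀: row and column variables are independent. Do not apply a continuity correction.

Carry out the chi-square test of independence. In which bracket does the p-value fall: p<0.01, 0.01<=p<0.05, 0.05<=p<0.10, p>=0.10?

p-value bracket: 0.05<=p<0.10

Row totals [13, 25], col totals [19, 19], n=38
χ² = (9−6.50)²/6.50 + (4−6.50)²/6.50 + (10−12.50)²/12.50 + (15−12.50)²/12.50 = 2.9231
df = 1
p-value (upper-tail) = 0.08732
→ bracket: 0.05<=p<0.10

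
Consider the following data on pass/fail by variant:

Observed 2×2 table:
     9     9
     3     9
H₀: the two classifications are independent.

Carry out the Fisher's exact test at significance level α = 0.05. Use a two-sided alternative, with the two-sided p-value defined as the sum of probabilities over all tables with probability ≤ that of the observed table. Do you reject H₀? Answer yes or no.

reject H₀: no

Margins: r₁=18, r₂=12, c₁=12, c₂=18, n=30
p_obs = C(18,9)·C(12,3)/C(30,12); sum pmf over tables with pmf ≤ p_obs
p-value (two-sided) = 0.25985
At α=0.05: p ≥ α → fail to reject H₀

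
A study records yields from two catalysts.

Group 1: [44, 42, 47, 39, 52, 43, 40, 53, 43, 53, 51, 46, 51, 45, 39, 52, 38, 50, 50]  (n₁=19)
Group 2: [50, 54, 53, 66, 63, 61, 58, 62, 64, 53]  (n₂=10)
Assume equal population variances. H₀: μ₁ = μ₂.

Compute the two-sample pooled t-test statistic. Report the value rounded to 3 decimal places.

x̄₁=46.211, s₁=5.213, n₁=19
x̄₂=58.400, s₂=5.562, n₂=10
s_p² = [18·5.213² + 9·5.562²]/27 = 28.4281
SE = √(s_p²·(1/19+1/10)) = 2.0830
t = (46.211−58.400)/2.0830 = -5.8518
df = 27

test statistic = -5.852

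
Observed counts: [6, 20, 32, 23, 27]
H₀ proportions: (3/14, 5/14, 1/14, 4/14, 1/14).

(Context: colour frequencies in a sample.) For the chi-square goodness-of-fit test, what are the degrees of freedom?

degrees of freedom = 4

df = k − 1 = 5 − 1 = 4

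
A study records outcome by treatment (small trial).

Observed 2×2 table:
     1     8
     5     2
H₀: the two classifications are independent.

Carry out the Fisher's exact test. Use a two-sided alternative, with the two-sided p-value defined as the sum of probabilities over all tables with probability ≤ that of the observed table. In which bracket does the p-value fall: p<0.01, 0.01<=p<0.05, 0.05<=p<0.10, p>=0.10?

Margins: r₁=9, r₂=7, c₁=6, c₂=10, n=16
p_obs = C(9,1)·C(7,5)/C(16,6); sum pmf over tables with pmf ≤ p_obs
p-value (two-sided) = 0.03497
→ bracket: 0.01<=p<0.05

p-value bracket: 0.01<=p<0.05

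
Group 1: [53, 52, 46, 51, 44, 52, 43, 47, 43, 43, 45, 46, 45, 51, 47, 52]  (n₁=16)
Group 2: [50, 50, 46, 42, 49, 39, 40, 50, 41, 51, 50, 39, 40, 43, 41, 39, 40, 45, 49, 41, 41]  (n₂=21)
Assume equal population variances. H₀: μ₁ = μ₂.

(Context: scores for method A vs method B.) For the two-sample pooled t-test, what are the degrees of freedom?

df = n₁ + n₂ − 2 = 16 + 21 − 2 = 35

degrees of freedom = 35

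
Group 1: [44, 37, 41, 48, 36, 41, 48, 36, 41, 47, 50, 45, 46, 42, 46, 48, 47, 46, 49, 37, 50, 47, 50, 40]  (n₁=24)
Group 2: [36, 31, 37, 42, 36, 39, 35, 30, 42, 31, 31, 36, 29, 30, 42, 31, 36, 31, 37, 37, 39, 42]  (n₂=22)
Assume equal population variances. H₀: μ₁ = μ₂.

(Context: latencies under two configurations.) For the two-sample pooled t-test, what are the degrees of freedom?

degrees of freedom = 44

df = n₁ + n₂ − 2 = 24 + 22 − 2 = 44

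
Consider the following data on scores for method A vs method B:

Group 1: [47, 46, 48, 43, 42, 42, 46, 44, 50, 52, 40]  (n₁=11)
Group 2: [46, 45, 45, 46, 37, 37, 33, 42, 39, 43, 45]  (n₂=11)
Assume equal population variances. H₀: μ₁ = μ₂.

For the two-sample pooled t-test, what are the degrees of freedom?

degrees of freedom = 20

df = n₁ + n₂ − 2 = 11 + 11 − 2 = 20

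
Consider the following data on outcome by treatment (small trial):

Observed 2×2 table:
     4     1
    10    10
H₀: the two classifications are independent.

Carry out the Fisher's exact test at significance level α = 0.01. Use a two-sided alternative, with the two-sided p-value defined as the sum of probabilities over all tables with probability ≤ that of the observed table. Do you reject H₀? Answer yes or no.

reject H₀: no

Margins: r₁=5, r₂=20, c₁=14, c₂=11, n=25
p_obs = C(5,4)·C(20,10)/C(25,14); sum pmf over tables with pmf ≤ p_obs
p-value (two-sided) = 0.34058
At α=0.01: p ≥ α → fail to reject H₀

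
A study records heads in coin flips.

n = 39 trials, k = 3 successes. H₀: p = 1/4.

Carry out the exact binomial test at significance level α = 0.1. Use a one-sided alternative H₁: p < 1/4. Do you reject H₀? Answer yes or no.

Exact binomial: n=39, k=3, p₀=1/4=0.2500
P(X≤3) from Σ C(n,i)·p₀^i·(1−p₀)^(n−i)
p-value (one-sided, H₁ less) = 0.00583
At α=0.1: p < α → reject H₀

reject H₀: yes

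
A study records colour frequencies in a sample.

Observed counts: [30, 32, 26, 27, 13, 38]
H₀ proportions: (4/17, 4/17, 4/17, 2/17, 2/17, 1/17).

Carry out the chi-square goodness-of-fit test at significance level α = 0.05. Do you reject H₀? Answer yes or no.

reject H₀: yes

n = 166; E_i = n·p_i = [39.06, 39.06, 39.06, 19.53, 19.53, 9.76]
χ² = (30−39.06)²/39.06 + (32−39.06)²/39.06 + (26−39.06)²/39.06 + (27−19.53)²/19.53 + (13−19.53)²/19.53 + (38−9.76)²/9.76 = 94.4277
df = 5
p-value (upper-tail) = 0.00000
At α=0.05: p < α → reject H₀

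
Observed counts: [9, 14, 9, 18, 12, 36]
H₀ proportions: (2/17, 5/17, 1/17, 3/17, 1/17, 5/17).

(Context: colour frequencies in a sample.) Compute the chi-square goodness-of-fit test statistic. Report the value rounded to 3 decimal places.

n = 98; E_i = n·p_i = [11.53, 28.82, 5.76, 17.29, 5.76, 28.82]
χ² = (9−11.53)²/11.53 + (14−28.82)²/28.82 + (9−5.76)²/5.76 + (18−17.29)²/17.29 + (12−5.76)²/5.76 + (36−28.82)²/28.82 = 18.5541
df = 5

test statistic = 18.554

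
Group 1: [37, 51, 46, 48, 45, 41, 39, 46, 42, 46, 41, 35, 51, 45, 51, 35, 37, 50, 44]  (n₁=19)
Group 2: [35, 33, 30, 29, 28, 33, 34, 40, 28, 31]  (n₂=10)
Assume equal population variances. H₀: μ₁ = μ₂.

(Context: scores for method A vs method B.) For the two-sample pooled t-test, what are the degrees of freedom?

df = n₁ + n₂ − 2 = 19 + 10 − 2 = 27

degrees of freedom = 27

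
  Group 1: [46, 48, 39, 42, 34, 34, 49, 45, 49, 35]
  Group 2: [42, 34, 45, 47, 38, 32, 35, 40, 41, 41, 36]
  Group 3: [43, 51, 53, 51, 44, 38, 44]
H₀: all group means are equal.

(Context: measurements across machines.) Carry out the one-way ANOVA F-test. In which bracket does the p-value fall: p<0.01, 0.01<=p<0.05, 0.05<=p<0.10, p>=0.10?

Group means [42.10, 39.18, 46.29], grand mean 42.000
SSB = Σnᵢ(x̄ᵢ−x̄)² = 216.035; SSW = ΣΣ(x−x̄ᵢ)² = 741.965
MSB = 216.035/2 = 108.0175; MSW = 741.965/25 = 29.6786
F = MSB/MSW = 3.6396
df = (2, 25)
p-value (upper-tail) = 0.04099
→ bracket: 0.01<=p<0.05

p-value bracket: 0.01<=p<0.05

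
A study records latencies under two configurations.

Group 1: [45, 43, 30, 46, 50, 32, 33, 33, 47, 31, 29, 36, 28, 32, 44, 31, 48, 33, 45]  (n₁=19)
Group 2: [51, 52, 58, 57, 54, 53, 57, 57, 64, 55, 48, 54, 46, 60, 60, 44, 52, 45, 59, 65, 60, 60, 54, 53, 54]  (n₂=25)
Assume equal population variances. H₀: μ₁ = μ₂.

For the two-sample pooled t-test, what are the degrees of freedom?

df = n₁ + n₂ − 2 = 19 + 25 − 2 = 42

degrees of freedom = 42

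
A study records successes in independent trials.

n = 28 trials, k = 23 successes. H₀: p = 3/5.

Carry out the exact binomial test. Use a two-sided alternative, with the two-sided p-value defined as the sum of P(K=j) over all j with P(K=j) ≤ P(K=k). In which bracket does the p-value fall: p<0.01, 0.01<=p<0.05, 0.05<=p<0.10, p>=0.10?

p-value bracket: 0.01<=p<0.05

Exact binomial: n=28, k=23, p₀=3/5=0.6000
P(X=j) = C(n,j)·p₀^j·(1−p₀)^(n−j); p = Σ P(X=j) over j with P(X=j) ≤ P(X=23)
p-value (two-sided) = 0.01927
→ bracket: 0.01<=p<0.05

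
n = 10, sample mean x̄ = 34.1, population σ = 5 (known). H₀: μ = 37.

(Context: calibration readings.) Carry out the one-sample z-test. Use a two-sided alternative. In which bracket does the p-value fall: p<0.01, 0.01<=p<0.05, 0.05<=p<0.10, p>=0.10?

SE = σ/√n = 5/√10 = 1.5811
z = (x̄−μ₀)/SE = (34.1−37)/1.5811 = -1.8341
p-value (two-sided) = 0.06664
→ bracket: 0.05<=p<0.10

p-value bracket: 0.05<=p<0.10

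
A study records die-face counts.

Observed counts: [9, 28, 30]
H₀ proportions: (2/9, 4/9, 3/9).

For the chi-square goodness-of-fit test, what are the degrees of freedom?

degrees of freedom = 2

df = k − 1 = 3 − 1 = 2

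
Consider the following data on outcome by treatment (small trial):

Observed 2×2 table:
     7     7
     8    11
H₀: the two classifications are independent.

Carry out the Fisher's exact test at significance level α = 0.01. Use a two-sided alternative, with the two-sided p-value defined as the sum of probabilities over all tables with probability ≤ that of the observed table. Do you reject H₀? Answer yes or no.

reject H₀: no

Margins: r₁=14, r₂=19, c₁=15, c₂=18, n=33
p_obs = C(14,7)·C(19,8)/C(33,15); sum pmf over tables with pmf ≤ p_obs
p-value (two-sided) = 0.73253
At α=0.01: p ≥ α → fail to reject H₀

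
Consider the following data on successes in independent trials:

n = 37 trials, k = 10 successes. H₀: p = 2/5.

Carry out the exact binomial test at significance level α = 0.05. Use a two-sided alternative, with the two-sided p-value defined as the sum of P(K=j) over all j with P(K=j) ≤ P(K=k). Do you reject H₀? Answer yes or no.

Exact binomial: n=37, k=10, p₀=2/5=0.4000
P(X=j) = C(n,j)·p₀^j·(1−p₀)^(n−j); p = Σ P(X=j) over j with P(X=j) ≤ P(X=10)
p-value (two-sided) = 0.13082
At α=0.05: p ≥ α → fail to reject H₀

reject H₀: no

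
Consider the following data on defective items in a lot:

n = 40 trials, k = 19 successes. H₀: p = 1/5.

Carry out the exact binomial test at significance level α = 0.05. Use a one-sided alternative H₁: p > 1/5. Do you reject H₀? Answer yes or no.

Exact binomial: n=40, k=19, p₀=1/5=0.2000
P(X≥19) from Σ C(n,i)·p₀^i·(1−p₀)^(n−i)
p-value (one-sided, H₁ greater) = 0.00009
At α=0.05: p < α → reject H₀

reject H₀: yes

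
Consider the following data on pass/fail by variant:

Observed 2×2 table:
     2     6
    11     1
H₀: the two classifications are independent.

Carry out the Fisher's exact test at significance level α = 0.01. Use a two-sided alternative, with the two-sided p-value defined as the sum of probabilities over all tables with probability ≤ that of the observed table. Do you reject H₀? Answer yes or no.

Margins: r₁=8, r₂=12, c₁=13, c₂=7, n=20
p_obs = C(8,2)·C(12,11)/C(20,13); sum pmf over tables with pmf ≤ p_obs
p-value (two-sided) = 0.00444
At α=0.01: p < α → reject H₀

reject H₀: yes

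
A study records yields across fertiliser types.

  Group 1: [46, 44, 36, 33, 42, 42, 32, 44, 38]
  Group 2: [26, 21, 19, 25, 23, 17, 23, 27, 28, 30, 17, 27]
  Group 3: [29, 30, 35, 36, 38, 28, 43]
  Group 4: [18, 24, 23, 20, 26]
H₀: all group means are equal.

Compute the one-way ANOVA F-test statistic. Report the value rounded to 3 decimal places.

Group means [39.67, 23.58, 34.14, 22.20], grand mean 30.000
SSB = Σnᵢ(x̄ᵢ−x̄)² = 1759.426; SSW = ΣΣ(x−x̄ᵢ)² = 634.574
MSB = 1759.426/3 = 586.4754; MSW = 634.574/29 = 21.8819
F = MSB/MSW = 26.8019
df = (3, 29)

test statistic = 26.802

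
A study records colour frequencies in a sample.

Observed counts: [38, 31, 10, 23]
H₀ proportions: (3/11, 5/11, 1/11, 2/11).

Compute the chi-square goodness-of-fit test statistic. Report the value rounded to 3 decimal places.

test statistic = 9.945

n = 102; E_i = n·p_i = [27.82, 46.36, 9.27, 18.55]
χ² = (38−27.82)²/27.82 + (31−46.36)²/46.36 + (10−9.27)²/9.27 + (23−18.55)²/18.55 = 9.9448
df = 3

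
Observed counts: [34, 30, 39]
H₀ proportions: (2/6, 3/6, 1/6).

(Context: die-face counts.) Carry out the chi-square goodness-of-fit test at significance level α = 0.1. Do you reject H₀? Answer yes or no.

reject H₀: yes

n = 103; E_i = n·p_i = [34.33, 51.50, 17.17]
χ² = (34−34.33)²/34.33 + (30−51.50)²/51.50 + (39−17.17)²/17.17 = 36.7476
df = 2
p-value (upper-tail) = 0.00000
At α=0.1: p < α → reject H₀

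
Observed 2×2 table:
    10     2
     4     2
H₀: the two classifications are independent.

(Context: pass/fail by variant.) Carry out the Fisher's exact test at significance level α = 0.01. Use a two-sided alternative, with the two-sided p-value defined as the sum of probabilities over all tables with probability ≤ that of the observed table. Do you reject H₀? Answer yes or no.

reject H₀: no

Margins: r₁=12, r₂=6, c₁=14, c₂=4, n=18
p_obs = C(12,10)·C(6,4)/C(18,14); sum pmf over tables with pmf ≤ p_obs
p-value (two-sided) = 0.56863
At α=0.01: p ≥ α → fail to reject H₀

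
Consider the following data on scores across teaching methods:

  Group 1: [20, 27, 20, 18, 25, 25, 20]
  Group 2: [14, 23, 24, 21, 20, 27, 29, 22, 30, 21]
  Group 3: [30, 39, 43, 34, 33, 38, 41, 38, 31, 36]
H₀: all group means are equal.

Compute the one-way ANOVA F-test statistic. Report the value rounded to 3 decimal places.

test statistic = 32.139

Group means [22.14, 23.10, 36.30], grand mean 27.741
SSB = Σnᵢ(x̄ᵢ−x̄)² = 1167.328; SSW = ΣΣ(x−x̄ᵢ)² = 435.857
MSB = 1167.328/2 = 583.6640; MSW = 435.857/24 = 18.1607
F = MSB/MSW = 32.1388
df = (2, 24)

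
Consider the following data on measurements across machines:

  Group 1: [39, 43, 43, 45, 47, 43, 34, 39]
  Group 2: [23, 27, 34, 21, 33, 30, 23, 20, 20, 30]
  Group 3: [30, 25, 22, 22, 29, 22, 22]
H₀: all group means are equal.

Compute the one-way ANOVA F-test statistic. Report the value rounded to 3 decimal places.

test statistic = 34.593

Group means [41.62, 26.10, 24.57], grand mean 30.640
SSB = Σnᵢ(x̄ᵢ−x̄)² = 1429.271; SSW = ΣΣ(x−x̄ᵢ)² = 454.489
MSB = 1429.271/2 = 714.6354; MSW = 454.489/22 = 20.6586
F = MSB/MSW = 34.5926
df = (2, 22)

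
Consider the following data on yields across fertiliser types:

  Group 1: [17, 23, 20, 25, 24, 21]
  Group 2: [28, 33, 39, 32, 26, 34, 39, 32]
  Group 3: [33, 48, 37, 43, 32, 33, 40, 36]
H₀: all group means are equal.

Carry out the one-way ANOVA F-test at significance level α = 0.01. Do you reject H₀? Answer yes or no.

Group means [21.67, 32.88, 37.75], grand mean 31.591
SSB = Σnᵢ(x̄ᵢ−x̄)² = 907.610; SSW = ΣΣ(x−x̄ᵢ)² = 411.708
MSB = 907.610/2 = 453.8049; MSW = 411.708/19 = 21.6689
F = MSB/MSW = 20.9427
df = (2, 19)
p-value (upper-tail) = 0.00002
At α=0.01: p < α → reject H₀

reject H₀: yes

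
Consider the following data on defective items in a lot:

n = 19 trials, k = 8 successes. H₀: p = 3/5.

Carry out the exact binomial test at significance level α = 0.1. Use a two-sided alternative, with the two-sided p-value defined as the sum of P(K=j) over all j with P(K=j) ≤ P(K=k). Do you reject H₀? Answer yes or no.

Exact binomial: n=19, k=8, p₀=3/5=0.6000
P(X=j) = C(n,j)·p₀^j·(1−p₀)^(n−j); p = Σ P(X=j) over j with P(X=j) ≤ P(X=8)
p-value (two-sided) = 0.15809
At α=0.1: p ≥ α → fail to reject H₀

reject H₀: no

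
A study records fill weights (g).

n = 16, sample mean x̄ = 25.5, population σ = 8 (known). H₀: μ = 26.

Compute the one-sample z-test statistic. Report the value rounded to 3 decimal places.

test statistic = -0.250

SE = σ/√n = 8/√16 = 2.0000
z = (x̄−μ₀)/SE = (25.5−26)/2.0000 = -0.2500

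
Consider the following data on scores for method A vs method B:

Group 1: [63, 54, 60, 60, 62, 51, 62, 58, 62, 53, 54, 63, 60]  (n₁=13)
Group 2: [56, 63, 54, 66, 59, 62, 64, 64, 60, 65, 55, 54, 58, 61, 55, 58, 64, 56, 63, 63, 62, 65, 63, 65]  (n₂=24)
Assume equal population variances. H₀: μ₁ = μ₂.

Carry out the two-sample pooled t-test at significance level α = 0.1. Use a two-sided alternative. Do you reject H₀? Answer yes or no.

reject H₀: no

x̄₁=58.615, s₁=4.194, n₁=13
x̄₂=60.625, s₂=3.943, n₂=24
s_p² = [12·4.194² + 23·3.943²]/35 = 16.2486
SE = √(s_p²·(1/13+1/24)) = 1.3881
t = (58.615−60.625)/1.3881 = -1.4477
df = 35
p-value (two-sided) = 0.15660
At α=0.1: p ≥ α → fail to reject H₀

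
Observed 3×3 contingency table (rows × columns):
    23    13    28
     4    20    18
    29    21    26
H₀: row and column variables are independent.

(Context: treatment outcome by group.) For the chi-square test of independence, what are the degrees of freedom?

degrees of freedom = 4

df = (r−1)(c−1) = (3−1)·(3−1) = 4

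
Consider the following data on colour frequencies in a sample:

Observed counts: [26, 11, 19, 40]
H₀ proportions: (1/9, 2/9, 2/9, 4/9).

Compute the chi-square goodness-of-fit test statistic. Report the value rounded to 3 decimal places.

test statistic = 27.469

n = 96; E_i = n·p_i = [10.67, 21.33, 21.33, 42.67]
χ² = (26−10.67)²/10.67 + (11−21.33)²/21.33 + (19−21.33)²/21.33 + (40−42.67)²/42.67 = 27.4688
df = 3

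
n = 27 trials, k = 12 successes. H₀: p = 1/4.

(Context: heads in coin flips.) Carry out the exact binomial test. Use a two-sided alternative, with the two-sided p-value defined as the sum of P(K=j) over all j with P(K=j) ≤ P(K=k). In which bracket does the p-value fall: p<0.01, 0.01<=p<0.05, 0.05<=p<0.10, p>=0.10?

Exact binomial: n=27, k=12, p₀=1/4=0.2500
P(X=j) = C(n,j)·p₀^j·(1−p₀)^(n−j); p = Σ P(X=j) over j with P(X=j) ≤ P(X=12)
p-value (two-sided) = 0.02586
→ bracket: 0.01<=p<0.05

p-value bracket: 0.01<=p<0.05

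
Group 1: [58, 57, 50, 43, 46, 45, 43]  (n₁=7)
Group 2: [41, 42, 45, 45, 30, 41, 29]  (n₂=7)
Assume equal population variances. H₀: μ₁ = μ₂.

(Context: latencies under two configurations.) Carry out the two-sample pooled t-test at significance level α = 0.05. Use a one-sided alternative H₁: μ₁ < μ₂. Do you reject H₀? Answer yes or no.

reject H₀: no

x̄₁=48.857, s₁=6.362, n₁=7
x̄₂=39.000, s₂=6.708, n₂=7
s_p² = [6·6.362² + 6·6.708²]/12 = 42.7381
SE = √(s_p²·(1/7+1/7)) = 3.4944
t = (48.857−39.000)/3.4944 = 2.8208
df = 12
p-value (one-sided, H₁ less) = 0.99228
At α=0.05: p ≥ α → fail to reject H₀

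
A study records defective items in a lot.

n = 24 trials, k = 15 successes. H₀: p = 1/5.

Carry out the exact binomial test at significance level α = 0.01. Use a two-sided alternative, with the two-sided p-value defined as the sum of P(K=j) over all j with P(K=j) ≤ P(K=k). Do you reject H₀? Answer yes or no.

Exact binomial: n=24, k=15, p₀=1/5=0.2000
P(X=j) = C(n,j)·p₀^j·(1−p₀)^(n−j); p = Σ P(X=j) over j with P(X=j) ≤ P(X=15)
p-value (two-sided) = 0.00001
At α=0.01: p < α → reject H₀

reject H₀: yes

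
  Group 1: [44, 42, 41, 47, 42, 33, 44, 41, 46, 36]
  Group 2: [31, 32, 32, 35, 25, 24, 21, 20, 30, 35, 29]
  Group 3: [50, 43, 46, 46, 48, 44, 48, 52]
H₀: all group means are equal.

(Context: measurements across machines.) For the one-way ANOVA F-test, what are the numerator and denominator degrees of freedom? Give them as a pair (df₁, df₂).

k = 3 groups, N = 29 total
df = (k−1, N−k) = (3−1, 29−3) = (2, 26)

degrees of freedom = [2, 26]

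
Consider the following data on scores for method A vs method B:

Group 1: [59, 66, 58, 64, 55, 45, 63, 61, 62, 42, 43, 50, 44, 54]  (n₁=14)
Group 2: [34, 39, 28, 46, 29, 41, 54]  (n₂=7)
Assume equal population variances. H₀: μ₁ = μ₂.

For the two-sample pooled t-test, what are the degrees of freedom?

df = n₁ + n₂ − 2 = 14 + 7 − 2 = 19

degrees of freedom = 19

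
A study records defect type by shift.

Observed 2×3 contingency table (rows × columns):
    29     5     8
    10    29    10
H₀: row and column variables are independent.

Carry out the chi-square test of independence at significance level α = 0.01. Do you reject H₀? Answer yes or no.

Row totals [42, 49], col totals [39, 34, 18], n=91
χ² = (29−18.00)²/18.00 + (5−15.69)²/15.69 + (8−8.31)²/8.31 + (10−21.00)²/21.00 + (29−18.31)²/18.31 + (10−9.69)²/9.69 = 26.0354
df = 2
p-value (upper-tail) = 0.00000
At α=0.01: p < α → reject H₀

reject H₀: yes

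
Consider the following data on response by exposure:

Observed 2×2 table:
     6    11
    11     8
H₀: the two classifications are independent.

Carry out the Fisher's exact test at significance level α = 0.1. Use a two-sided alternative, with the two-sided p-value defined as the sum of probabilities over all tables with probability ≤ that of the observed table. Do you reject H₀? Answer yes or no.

reject H₀: no

Margins: r₁=17, r₂=19, c₁=17, c₂=19, n=36
p_obs = C(17,6)·C(19,11)/C(36,17); sum pmf over tables with pmf ≤ p_obs
p-value (two-sided) = 0.20214
At α=0.1: p ≥ α → fail to reject H₀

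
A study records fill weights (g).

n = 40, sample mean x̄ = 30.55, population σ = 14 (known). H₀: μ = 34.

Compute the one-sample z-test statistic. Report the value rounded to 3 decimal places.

SE = σ/√n = 14/√40 = 2.2136
z = (x̄−μ₀)/SE = (30.55−34)/2.2136 = -1.5586

test statistic = -1.559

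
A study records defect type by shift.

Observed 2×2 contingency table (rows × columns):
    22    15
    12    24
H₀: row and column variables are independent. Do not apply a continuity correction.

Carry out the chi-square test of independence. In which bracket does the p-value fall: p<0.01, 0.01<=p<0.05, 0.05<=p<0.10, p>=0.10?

p-value bracket: 0.01<=p<0.05

Row totals [37, 36], col totals [34, 39], n=73
χ² = (22−17.23)²/17.23 + (15−19.77)²/19.77 + (12−16.77)²/16.77 + (24−19.23)²/19.23 = 5.0053
df = 1
p-value (upper-tail) = 0.02527
→ bracket: 0.01<=p<0.05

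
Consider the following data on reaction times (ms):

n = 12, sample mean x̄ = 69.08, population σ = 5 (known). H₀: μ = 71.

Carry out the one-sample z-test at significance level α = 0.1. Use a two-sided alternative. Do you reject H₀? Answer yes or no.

SE = σ/√n = 5/√12 = 1.4434
z = (x̄−μ₀)/SE = (69.08−71)/1.4434 = -1.3302
p-value (two-sided) = 0.18345
At α=0.1: p ≥ α → fail to reject H₀

reject H₀: no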